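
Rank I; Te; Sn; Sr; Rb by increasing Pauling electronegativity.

Rb is in period 5, group 1; Sr is in period 5, group 2; Sn is in period 5, group 14; Te is in period 5, group 16; I is in period 5, group 17.
EN rises left→right (higher Z_eff, smaller atoms) and falls top→bottom (larger, more shielded atoms).
All lie in period 5, so electronegativity increases left to right.
So from lowest to highest: Rb < Sr < Sn < Te < I.

Rb, Sr, Sn, Te, I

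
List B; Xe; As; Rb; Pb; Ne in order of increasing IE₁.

B is in period 2, group 13; Ne is in period 2, group 18; As is in period 4, group 15; Rb is in period 5, group 1; Xe is in period 5, group 18; Pb is in period 6, group 14.
Across a period the outer electron is held more tightly (higher IE₁); down a group it sits in a higher shell, more shielded, and comes off more easily.
These span different periods and groups, so the two trends combine.
Pb > Rb: the two effects oppose for this pair; the across-period effect wins (716 vs 403 kJ/mol).
B > Pb: the two effects oppose for this pair; the down-group effect wins (801 vs 716 kJ/mol).
As > B: period and group pull opposite ways; the across-period shift dominates (947 vs 801 kJ/mol).
Xe > As: the two effects oppose for this pair; the across-period effect wins (1170 vs 947 kJ/mol).
Ne > Xe: Ne sits above Xe in group 18, so the down-group effect alone puts Ne higher.
Approximate values (kJ/mol): B 801, Ne 2081, As 947, Rb 403, Xe 1170, Pb 716.
So from lowest to highest: Rb < Pb < B < As < Xe < Ne.

Rb < Pb < B < As < Xe < Ne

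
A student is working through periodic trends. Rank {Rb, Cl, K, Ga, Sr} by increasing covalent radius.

Cl is in period 3, group 17; K is in period 4, group 1; Ga is in period 4, group 13; Rb is in period 5, group 1; Sr is in period 5, group 2.
Moving right in a period, electrons are added to the same shell under a stronger nuclear pull, so atoms get smaller; moving down, a new shell is opened and atoms get larger.
Here both period and group differ, so the two effects have to be weighed against each other.
Ga > Cl: relative to Cl, both the across-period and down-group shifts push Ga's atomic radius up.
Sr > Ga: both effects reinforce here, so Sr is clearly the larger of the two.
K > Sr: period and group pull opposite ways; the across-period shift dominates (196 vs 185 pm).
Rb > K: Rb sits below K in group 1, so the down-group effect alone puts Rb larger.
Approximate values (pm): Cl 99, K 196, Ga 124, Rb 210, Sr 185.
So from smallest to largest: Cl < Ga < Sr < K < Rb.

Cl, Ga, Sr, K, Rb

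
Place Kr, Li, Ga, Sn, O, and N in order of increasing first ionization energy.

Li < Ga < Sn < O < Kr < N

Across a period the outer electron is held more tightly (higher IE₁); down a group it sits in a higher shell, more shielded, and comes off more easily.
Here both period and group differ, so the two effects have to be weighed against each other.
Ga > Li: period and group pull opposite ways; the across-period shift dominates (579 vs 520 kJ/mol).
Sn > Ga: the two effects oppose for this pair; the across-period effect wins (709 vs 579 kJ/mol).
O > Sn: relative to Sn, both the across-period and down-group shifts push O's first ionization energy up.
Kr > O: period and group pull opposite ways; the across-period shift dominates (1351 vs 1314 kJ/mol).
N > Kr: the two effects oppose for this pair; the down-group effect wins (1402 vs 1351 kJ/mol).
Note the exception: N has a higher first ionization energy than O, contrary to the simple trend — pairing an electron in O's 2p⁴ costs repulsion energy, so O ionizes more easily than half-filled N (2p³).
Tabulated first ionization energy (kJ/mol): Li 520, N 1402, O 1314, Ga 579, Kr 1351, Sn 709.
So from lowest to highest: Li < Ga < Sn < O < Kr < N.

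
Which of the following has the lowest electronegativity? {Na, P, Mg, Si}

Atoms toward the upper right of the periodic table pull bonding electrons most strongly.
All lie in period 3, so electronegativity increases left to right.
The lowest electronegativity among these belongs to Na.

Na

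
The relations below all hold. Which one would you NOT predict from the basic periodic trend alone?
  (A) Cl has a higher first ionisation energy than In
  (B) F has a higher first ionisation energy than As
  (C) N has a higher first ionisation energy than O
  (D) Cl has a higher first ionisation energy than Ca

(C)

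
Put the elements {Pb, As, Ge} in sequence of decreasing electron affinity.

Ge is in period 4, group 14; As is in period 4, group 15; Pb is in period 6, group 14.
EA tends to increase across a period and decrease down a group, though the pattern is less regular than for IE or radius.
Here both period and group differ, so the two effects have to be weighed against each other.
As > Pb: both effects reinforce here, so As is clearly the higher of the two.
Ge > As: this pair runs against the simple trend — see the exception note.
Note the exception: Ge has a higher electron affinity than As, contrary to the simple trend — adding an electron to As's half-filled 4p³ is unfavourable, so Ge (4p²) has the more exothermic EA.
Approximate values (kJ/mol): Ge 119, As 78, Pb 35.
So from highest to lowest: Ge > As > Pb.

Ge > As > Pb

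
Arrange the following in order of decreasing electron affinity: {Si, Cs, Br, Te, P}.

Si is in period 3, group 14; P is in period 3, group 15; Br is in period 4, group 17; Te is in period 5, group 16; Cs is in period 6, group 1.
Electron affinity generally becomes more exothermic across a period toward the halogens and less exothermic down a group.
These span different periods and groups, so the two trends combine.
P > Cs: relative to Cs, both the across-period and down-group shifts push P's electron affinity up.
Si > P: this pair runs against the simple trend — see the exception note.
Te > Si: period and group pull opposite ways; the across-period shift dominates (190 vs 134 kJ/mol).
Br > Te: both effects reinforce here, so Br is clearly the higher of the two.
Note the exception: Si has a higher electron affinity than P, contrary to the simple trend — adding an electron to P's half-filled 3p³ is unfavourable, so Si (3p²) has the more exothermic EA.
Approximate values (kJ/mol): Si 134, P 72, Br 325, Te 190, Cs 46.
So from highest to lowest: Br > Te > Si > P > Cs.

Br, Te, Si, P, Cs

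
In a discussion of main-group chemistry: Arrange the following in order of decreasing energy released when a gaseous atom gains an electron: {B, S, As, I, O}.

I, S, O, As, B

B is in period 2, group 13; O is in period 2, group 16; S is in period 3, group 16; As is in period 4, group 15; I is in period 5, group 17.
Atoms with high Z_eff and room in the valence shell (especially the halogens) have the most exothermic electron affinities.
These span different periods and groups, so the two trends combine.
As > B: the two effects oppose for this pair; the across-period effect wins (78 vs 27 kJ/mol).
O > As: both effects reinforce here, so O is clearly the higher of the two.
S > O: this pair runs against the simple trend — see the exception note.
I > S: period and group pull opposite ways; the across-period shift dominates (295 vs 200 kJ/mol).
Note the exception: S has a higher electron affinity than O, contrary to the simple trend — the compact 2p subshell of O repels the added electron more than S's larger 3p does.
Tabulated electron affinity (kJ/mol): B 27, O 141, S 200, As 78, I 295.
So from highest to lowest: I > S > O > As > B.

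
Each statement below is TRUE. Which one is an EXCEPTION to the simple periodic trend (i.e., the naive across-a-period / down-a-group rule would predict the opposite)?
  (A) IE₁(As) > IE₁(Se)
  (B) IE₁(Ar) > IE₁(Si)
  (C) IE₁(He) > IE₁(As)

(A)

The general trend: first ionization energy increases across a period and decreases down a group.
(A) As (period 4, group 15) vs Se (period 4, group 16): the stated order contradicts the simple trend.
(B) Ar (period 3, group 18) vs Si (period 3, group 14): the stated order agrees with the simple trend.
(C) He (period 1, group 18) vs As (period 4, group 15): the stated order agrees with the simple trend.
The exception is (A): Se (4p⁴) ionizes more easily than half-filled As (4p³).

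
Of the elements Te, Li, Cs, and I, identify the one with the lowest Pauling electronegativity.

Cs

Li is in period 2, group 1; Te is in period 5, group 16; I is in period 5, group 17; Cs is in period 6, group 1.
EN rises left→right (higher Z_eff, smaller atoms) and falls top→bottom (larger, more shielded atoms).
These span different periods and groups, so the two trends combine.
Li > Cs: Li sits above Cs in group 1, so the down-group effect alone puts Li higher.
Te > Li: the two effects oppose for this pair; the across-period effect wins (2.10 vs 0.98).
I > Te: both are in period 5; the period trend gives I the larger value.
Approximate values (Pauling): Li 0.98, Te 2.10, I 2.66, Cs 0.79.
The lowest Pauling electronegativity among these belongs to Cs.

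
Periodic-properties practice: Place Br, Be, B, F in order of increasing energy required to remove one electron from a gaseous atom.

B, Be, Br, F

Across a period the outer electron is held more tightly (higher IE₁); down a group it sits in a higher shell, more shielded, and comes off more easily.
Here both period and group differ, so the two effects have to be weighed against each other.
Be > B: this pair runs against the simple trend — see the exception note.
Br > Be: period and group pull opposite ways; the across-period shift dominates (1140 vs 900 kJ/mol).
F > Br: F sits above Br in group 17, so the down-group effect alone puts F higher.
Note the exception: Be has a higher first ionization energy than B, contrary to the simple trend — removing B's lone 2p electron is easier than breaking Be's filled 2s².
Approximate values (kJ/mol): Be 900, B 801, F 1681, Br 1140.
So from lowest to highest: B < Be < Br < F.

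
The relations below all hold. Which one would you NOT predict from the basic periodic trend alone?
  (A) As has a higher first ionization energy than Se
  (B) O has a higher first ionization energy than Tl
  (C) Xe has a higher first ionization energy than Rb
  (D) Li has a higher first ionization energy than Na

(A)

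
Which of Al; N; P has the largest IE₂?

N

After 1 electron has been removed, what remains? Al⁺ still has 2 valence electrons; N⁺ still has 4 valence electrons; P⁺ still has 4 valence electrons.
All are still removing valence electrons, so compare the +1 ions as you would atoms: IE_2 generally rises across a period (higher Z_eff) and falls down a group (larger shell), subject to the usual subshell exceptions.
Valence configurations: Al⁺ [Ne]3s², N⁺ [He]2s²2p², P⁺ [Ne]3s²3p².
The numbers (kJ/mol): Al 1817, N 2856, P 1907.
Overall IE_2 order: Al < P < N.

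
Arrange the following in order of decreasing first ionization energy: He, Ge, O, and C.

He, O, C, Ge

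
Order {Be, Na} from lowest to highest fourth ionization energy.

Na < Be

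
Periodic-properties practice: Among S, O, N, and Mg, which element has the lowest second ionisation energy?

The second ionization energy removes an electron from the +1 ion. For each element: S⁺ still has 5 valence electrons; O⁺ still has 5 valence electrons; N⁺ still has 4 valence electrons; Mg⁺ still has 1 valence electron.
All are still removing valence electrons, so compare the +1 ions as you would atoms: IE_2 generally rises across a period (higher Z_eff) and falls down a group (larger shell), subject to the usual subshell exceptions.
Valence configurations: S⁺ [Ne]3s²3p³, O⁺ [He]2s²2p³, N⁺ [He]2s²2p², Mg⁺ [Ne]3s¹.
The numbers (kJ/mol): S 2252, O 3388, N 2856, Mg 1451.
Overall IE_2 order: Mg < S < N < O.

Mg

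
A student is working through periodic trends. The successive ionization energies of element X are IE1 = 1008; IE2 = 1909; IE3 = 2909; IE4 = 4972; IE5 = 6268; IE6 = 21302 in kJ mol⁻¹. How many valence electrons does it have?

Look for the largest jump between consecutive ionization energies: IE6/IE5 ≈ 3.4, far larger than any earlier ratio.
That jump marks the point where a core electron is being removed. So the atom has 5 valence electrons.

5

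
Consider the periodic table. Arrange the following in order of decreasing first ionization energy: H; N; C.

Removing the outermost electron gets harder across a period and easier down a group.
Neither a single period nor a single group — weigh both effects.
H > C: the two effects oppose for this pair; the down-group effect wins (1312 vs 1086 kJ/mol).
N > H: the two effects oppose for this pair; the across-period effect wins (1402 vs 1312 kJ/mol).
Tabulated first ionization energy (kJ/mol): H 1312, C 1086, N 1402.
So from highest to lowest: N > H > C.

N > H > C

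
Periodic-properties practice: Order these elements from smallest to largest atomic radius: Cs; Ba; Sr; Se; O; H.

H is in period 1, group 1; O is in period 2, group 16; Se is in period 4, group 16; Sr is in period 5, group 2; Cs is in period 6, group 1; Ba is in period 6, group 2.
Across a period the added protons contract the valence shell; down a group each new principal shell makes the atom larger.
Neither a single period nor a single group — weigh both effects.
O > H: the two effects oppose for this pair; the down-group effect wins (63 vs 32 pm).
Se > O: Se sits below O in group 16, so the down-group effect alone puts Se larger.
Sr > Se: relative to Se, both the across-period and down-group shifts push Sr's atomic radius up.
Ba > Sr: Ba sits below Sr in group 2, so the down-group effect alone puts Ba larger.
Cs > Ba: Cs lies to the left of Ba in period 6, so the across-period effect alone puts Cs larger.
For reference (pm): H 32, O 63, Se 116, Sr 185, Cs 232, Ba 196.
So from smallest to largest: H < O < Se < Sr < Ba < Cs.

H < O < Se < Sr < Ba < Cs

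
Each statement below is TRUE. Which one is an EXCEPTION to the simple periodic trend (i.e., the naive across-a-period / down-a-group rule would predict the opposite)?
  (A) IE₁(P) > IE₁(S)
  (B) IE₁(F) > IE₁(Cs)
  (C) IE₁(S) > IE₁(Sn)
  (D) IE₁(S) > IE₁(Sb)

(A)

The general trend: first ionisation energy increases across a period and decreases down a group.
(A) P (period 3, group 15) vs S (period 3, group 16): the stated order contradicts the simple trend.
(B) F (period 2, group 17) vs Cs (period 6, group 1): the stated order agrees with the simple trend.
(C) S (period 3, group 16) vs Sn (period 5, group 14): the stated order agrees with the simple trend.
(D) S (period 3, group 16) vs Sb (period 5, group 15): the stated order agrees with the simple trend.
The exception is (A): S (3p⁴) ionizes more easily than half-filled P (3p³) because the paired 3p electron in S is pushed out by e⁻–e⁻ repulsion.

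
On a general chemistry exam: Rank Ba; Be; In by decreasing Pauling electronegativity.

Be is in period 2, group 2; In is in period 5, group 13; Ba is in period 6, group 2.
EN rises left→right (higher Z_eff, smaller atoms) and falls top→bottom (larger, more shielded atoms).
Here both period and group differ, so the two effects have to be weighed against each other.
Be > Ba: Be sits above Ba in group 2, so the down-group effect alone puts Be higher.
In > Be: period and group pull opposite ways; the across-period shift dominates (1.78 vs 1.57).
For reference (Pauling): Be 1.57, In 1.78, Ba 0.89.
So from highest to lowest: In > Be > Ba.

In > Be > Ba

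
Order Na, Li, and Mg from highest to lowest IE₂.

Li > Na > Mg

Consider each +1 ion: Na⁺ is the bare [Ne] core; Li⁺ is the bare [He] core; Mg⁺ still has 1 valence electron.
Pulling an electron out of a noble-gas core costs far more than removing a remaining valence electron, so Na and Li sit at the high end of IE_2.
Tabulated IE_2 (kJ/mol): Na 4562, Li 7298, Mg 1451.
So the second ionization energies run Mg < Na < Li.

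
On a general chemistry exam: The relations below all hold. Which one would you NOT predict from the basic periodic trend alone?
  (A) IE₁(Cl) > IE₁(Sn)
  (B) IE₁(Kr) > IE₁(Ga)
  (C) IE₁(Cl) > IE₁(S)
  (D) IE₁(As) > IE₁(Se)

(D)

The general trend: first ionization energy increases across a period and decreases down a group.
(A) Cl (period 3, group 17) vs Sn (period 5, group 14): the stated order agrees with the simple trend.
(B) Kr (period 4, group 18) vs Ga (period 4, group 13): the stated order agrees with the simple trend.
(C) Cl (period 3, group 17) vs S (period 3, group 16): the stated order agrees with the simple trend.
(D) As (period 4, group 15) vs Se (period 4, group 16): the stated order contradicts the simple trend.
The exception is (D): Se (4p⁴) ionizes more easily than half-filled As (4p³).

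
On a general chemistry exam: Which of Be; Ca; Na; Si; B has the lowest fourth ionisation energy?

The fourth ionization energy removes an electron from the +3 ion. For each element: Be³⁺ is already 1 electron into the core; Ca³⁺ is already 1 electron into the core; Na³⁺ is already 2 electrons into the core; Si³⁺ still has 1 valence electron; B³⁺ is the bare [He] core.
Core electrons are held far more tightly than valence electrons, so Ca, Na, Be and B top the IE_4 order.
Approximate IE_4 values (kJ/mol): Be 21007, Ca 6491, Na 9543, Si 4356, B 25026.
So the fourth ionization energies run Si < Ca < Na < Be < B.

Si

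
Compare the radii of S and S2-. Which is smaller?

S

Forming S2- adds 2 electrons to S. More electron–electron repulsion in the same shell, with unchanged nuclear charge, lets the cloud expand.
An anion is larger than its parent atom: S2- > S.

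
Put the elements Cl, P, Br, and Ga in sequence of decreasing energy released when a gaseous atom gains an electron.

Cl > Br > P > Ga

P is in period 3, group 15; Cl is in period 3, group 17; Ga is in period 4, group 13; Br is in period 4, group 17.
Atoms with high Z_eff and room in the valence shell (especially the halogens) have the most exothermic electron affinities.
These span different periods and groups, so the two trends combine.
P > Ga: relative to Ga, both the across-period and down-group shifts push P's electron affinity up.
Br > P: the two effects oppose for this pair; the across-period effect wins (325 vs 72 kJ/mol).
Cl > Br: Cl sits above Br in group 17, so the down-group effect alone puts Cl higher.
For reference (kJ/mol): P 72, Cl 349, Ga 29, Br 325.
So from highest to lowest: Cl > Br > P > Ga.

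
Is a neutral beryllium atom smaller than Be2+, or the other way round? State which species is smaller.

Forming Be2+ removes 2 electrons from Be. Fewer electrons for the same nuclear charge means less shielding and a higher Z_eff on the remaining electrons, and for main-group metals the entire outer shell is lost.
A cation is smaller than its parent atom: Be2+ < Be.

Be2+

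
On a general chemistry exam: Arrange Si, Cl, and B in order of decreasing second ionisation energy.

IE_2 is the cost of taking one more electron from the +1 cation: Si⁺ still has 3 valence electrons; Cl⁺ still has 6 valence electrons; B⁺ still has 2 valence electrons.
All are still removing valence electrons, so compare the +1 ions as you would atoms: IE_2 generally rises across a period (higher Z_eff) and falls down a group (larger shell), subject to the usual subshell exceptions.
Valence configurations: Si⁺ [Ne]3s²3p¹, Cl⁺ [Ne]3s²3p⁴, B⁺ [He]2s².
The numbers (kJ/mol): Si 1577, Cl 2298, B 2427.
Overall IE_2 order: Si < Cl < B.

B > Cl > Si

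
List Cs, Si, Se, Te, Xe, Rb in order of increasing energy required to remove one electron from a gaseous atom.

Cs < Rb < Si < Te < Se < Xe

Across a period the outer electron is held more tightly (higher IE₁); down a group it sits in a higher shell, more shielded, and comes off more easily.
These span different periods and groups, so the two trends combine.
Rb > Cs: Rb sits above Cs in group 1, so the down-group effect alone puts Rb higher.
Si > Rb: relative to Rb, both the across-period and down-group shifts push Si's first ionization energy up.
Te > Si: the two effects oppose for this pair; the across-period effect wins (869 vs 786 kJ/mol).
Se > Te: Se sits above Te in group 16, so the down-group effect alone puts Se higher.
Xe > Se: the two effects oppose for this pair; the across-period effect wins (1170 vs 941 kJ/mol).
For reference (kJ/mol): Si 786, Se 941, Rb 403, Te 869, Xe 1170, Cs 376.
So from lowest to highest: Cs < Rb < Si < Te < Se < Xe.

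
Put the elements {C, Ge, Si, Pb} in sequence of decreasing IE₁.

C, Si, Ge, Pb

C is in period 2, group 14; Si is in period 3, group 14; Ge is in period 4, group 14; Pb is in period 6, group 14.
IE₁ increases left→right with effective nuclear charge and decreases top→bottom as the valence shell moves farther out.
All are in group 14, so first ionization energy increases up the group.
So from highest to lowest: C > Si > Ge > Pb.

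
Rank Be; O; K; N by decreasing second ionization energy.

O > K > N > Be

After 1 electron has been removed, what remains? Be⁺ still has 1 valence electron; O⁺ still has 5 valence electrons; K⁺ is the bare [Ar] core; N⁺ still has 4 valence electrons.
Usually core removal costs more than valence removal, but here the competition is close: a tightly held n=2 valence electron can cost more to remove than an n=3 core electron, so the actual values have to decide it.
Valence configurations: Be⁺ [He]2s¹, O⁺ [He]2s²2p³, N⁺ [He]2s²2p².
Tabulated IE_2 (kJ/mol): Be 1757, O 3388, K 3052, N 2856.
Putting it together, IE_2: Be < N < K < O.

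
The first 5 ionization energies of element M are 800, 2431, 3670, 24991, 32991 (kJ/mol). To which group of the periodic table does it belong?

Look for the largest jump between consecutive ionization energies: IE4/IE3 ≈ 6.8, far larger than any earlier ratio.
That jump marks the point where a core electron is being removed. So the atom has 3 valence electrons.
A main-group element with 3 valence electrons is in group 13.

Group 13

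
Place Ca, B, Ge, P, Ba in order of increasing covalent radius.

B is in period 2, group 13; P is in period 3, group 15; Ca is in period 4, group 2; Ge is in period 4, group 14; Ba is in period 6, group 2.
Atomic radius shrinks across a period as nuclear charge pulls the same shell inward, and grows down a group as new shells are added.
These span different periods and groups, so the two trends combine.
P > B: the two effects oppose for this pair; the down-group effect wins (111 vs 85 pm).
Ge > P: relative to P, both the across-period and down-group shifts push Ge's atomic radius up.
Ca > Ge: Ca lies to the left of Ge in period 4, so the across-period effect alone puts Ca larger.
Ba > Ca: Ba sits below Ca in group 2, so the down-group effect alone puts Ba larger.
Approximate values (pm): B 85, P 111, Ca 171, Ge 121, Ba 196.
So from smallest to largest: B < P < Ge < Ca < Ba.

B < P < Ge < Ca < Ba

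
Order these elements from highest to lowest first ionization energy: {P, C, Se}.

C, P, Se

C is in period 2, group 14; P is in period 3, group 15; Se is in period 4, group 16.
First ionization energy rises across a period (greater Z_eff holds electrons more tightly) and falls down a group (valence electrons are farther from the nucleus).
These sit on a diagonal, where the across-period and down-group effects partly cancel.
P > Se: period and group pull opposite ways; the down-group shift dominates (1012 vs 941 kJ/mol).
C > P: the two effects oppose for this pair; the down-group effect wins (1086 vs 1012 kJ/mol).
Tabulated first ionization energy (kJ/mol): C 1086, P 1012, Se 941.
So from highest to lowest: C > P > Se.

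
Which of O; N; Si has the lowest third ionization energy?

Si

Consider each +2 ion: O²⁺ still has 4 valence electrons; N²⁺ still has 3 valence electrons; Si²⁺ still has 2 valence electrons.
All are still removing valence electrons, so compare the +2 ions as you would atoms: IE_3 generally rises across a period (higher Z_eff) and falls down a group (larger shell), subject to the usual subshell exceptions.
Valence configurations: O²⁺ [He]2s²2p², N²⁺ [He]2s²2p¹, Si²⁺ [Ne]3s².
The numbers (kJ/mol): O 5300, N 4578, Si 3232.
Hence IE_3: Si < N < O.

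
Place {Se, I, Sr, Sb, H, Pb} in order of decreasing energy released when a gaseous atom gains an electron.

H is in period 1, group 1; Se is in period 4, group 16; Sr is in period 5, group 2; Sb is in period 5, group 15; I is in period 5, group 17; Pb is in period 6, group 14.
Electron affinity generally becomes more exothermic across a period toward the halogens and less exothermic down a group.
These span different periods and groups, so the two trends combine.
Pb > Sr: period and group pull opposite ways; the across-period shift dominates (35 vs 5 kJ/mol).
H > Pb: period and group pull opposite ways; the down-group shift dominates (73 vs 35 kJ/mol).
Sb > H: the two effects oppose for this pair; the across-period effect wins (103 vs 73 kJ/mol).
Se > Sb: both effects reinforce here, so Se is clearly the higher of the two.
I > Se: period and group pull opposite ways; the across-period shift dominates (295 vs 195 kJ/mol).
Approximate values (kJ/mol): H 73, Se 195, Sr 5, Sb 103, I 295, Pb 35.
So from highest to lowest: I > Se > Sb > H > Pb > Sr.

I > Se > Sb > H > Pb > Sr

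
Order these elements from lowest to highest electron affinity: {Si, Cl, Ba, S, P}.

Si is in period 3, group 14; P is in period 3, group 15; S is in period 3, group 16; Cl is in period 3, group 17; Ba is in period 6, group 2.
EA tends to increase across a period and decrease down a group, though the pattern is less regular than for IE or radius.
Here both period and group differ, so the two effects have to be weighed against each other.
P > Ba: relative to Ba, both the across-period and down-group shifts push P's electron affinity up.
Si > P: this pair runs against the simple trend — see the exception note.
S > Si: S lies to the right of Si in period 3, so the across-period effect alone puts S higher.
Cl > S: Cl lies to the right of S in period 3, so the across-period effect alone puts Cl higher.
Note the exception: Si has a higher electron affinity than P, contrary to the simple trend — adding an electron to P's half-filled 3p³ is unfavourable, so Si (3p²) has the more exothermic EA.
Tabulated electron affinity (kJ/mol): Si 134, P 72, S 200, Cl 349, Ba 14.
So from lowest to highest: Ba < P < Si < S < Cl.

Ba < P < Si < S < Cl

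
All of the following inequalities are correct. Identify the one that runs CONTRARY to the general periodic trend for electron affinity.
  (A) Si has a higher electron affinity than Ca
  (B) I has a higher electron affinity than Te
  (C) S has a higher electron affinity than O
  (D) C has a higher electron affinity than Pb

The general trend: electron affinity increases across a period and decreases down a group.
(A) Si (period 3, group 14) vs Ca (period 4, group 2): the stated order agrees with the simple trend.
(B) I (period 5, group 17) vs Te (period 5, group 16): the stated order agrees with the simple trend.
(C) S (period 3, group 16) vs O (period 2, group 16): the stated order contradicts the simple trend.
(D) C (period 2, group 14) vs Pb (period 6, group 14): the stated order agrees with the simple trend.
The exception is (C): the compact 2p subshell of O repels the added electron more than S's larger 3p does.

(C)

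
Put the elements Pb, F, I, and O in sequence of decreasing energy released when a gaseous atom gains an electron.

F > I > O > Pb

O is in period 2, group 16; F is in period 2, group 17; I is in period 5, group 17; Pb is in period 6, group 14.
EA tends to increase across a period and decrease down a group, though the pattern is less regular than for IE or radius.
Neither a single period nor a single group — weigh both effects.
O > Pb: both effects reinforce here, so O is clearly the higher of the two.
I > O: the two effects oppose for this pair; the across-period effect wins (295 vs 141 kJ/mol).
F > I: F sits above I in group 17, so the down-group effect alone puts F higher.
Tabulated electron affinity (kJ/mol): O 141, F 328, I 295, Pb 35.
So from highest to lowest: F > I > O > Pb.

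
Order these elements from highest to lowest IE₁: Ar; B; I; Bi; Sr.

B is in period 2, group 13; Ar is in period 3, group 18; Sr is in period 5, group 2; I is in period 5, group 17; Bi is in period 6, group 15.
Removing the outermost electron gets harder across a period and easier down a group.
These span different periods and groups, so the two trends combine.
Bi > Sr: the two effects oppose for this pair; the across-period effect wins (703 vs 550 kJ/mol).
B > Bi: the two effects oppose for this pair; the down-group effect wins (801 vs 703 kJ/mol).
I > B: the two effects oppose for this pair; the across-period effect wins (1008 vs 801 kJ/mol).
Ar > I: both effects reinforce here, so Ar is clearly the higher of the two.
Tabulated first ionization energy (kJ/mol): B 801, Ar 1521, Sr 550, I 1008, Bi 703.
So from highest to lowest: Ar > I > B > Bi > Sr.

Ar, I, B, Bi, Sr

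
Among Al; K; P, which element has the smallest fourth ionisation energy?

IE_4 is the cost of taking one more electron from the +3 cation: Al³⁺ is the bare [Ne] core; K³⁺ is already 2 electrons into the core; P³⁺ still has 2 valence electrons.
Pulling an electron out of a noble-gas core costs far more than removing a remaining valence electron, so K and Al sit at the high end of IE_4.
Tabulated IE_4 (kJ/mol): Al 11577, K 5877, P 4964.
Putting it together, IE_4: P < K < Al.

P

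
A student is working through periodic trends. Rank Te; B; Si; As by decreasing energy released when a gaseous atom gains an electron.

Te > Si > As > B

B is in period 2, group 13; Si is in period 3, group 14; As is in period 4, group 15; Te is in period 5, group 16.
Electron affinity generally becomes more exothermic across a period toward the halogens and less exothermic down a group.
These sit on a diagonal, where the across-period and down-group effects partly cancel.
As > B: period and group pull opposite ways; the across-period shift dominates (78 vs 27 kJ/mol).
Si > As: period and group pull opposite ways; the down-group shift dominates (134 vs 78 kJ/mol).
Te > Si: period and group pull opposite ways; the across-period shift dominates (190 vs 134 kJ/mol).
For reference (kJ/mol): B 27, Si 134, As 78, Te 190.
So from highest to lowest: Te > Si > As > B.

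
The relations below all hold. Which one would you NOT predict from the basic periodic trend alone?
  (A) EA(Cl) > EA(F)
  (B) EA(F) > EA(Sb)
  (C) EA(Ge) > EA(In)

(A)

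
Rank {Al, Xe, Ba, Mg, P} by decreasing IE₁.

Mg is in period 3, group 2; Al is in period 3, group 13; P is in period 3, group 15; Xe is in period 5, group 18; Ba is in period 6, group 2.
Across a period the outer electron is held more tightly (higher IE₁); down a group it sits in a higher shell, more shielded, and comes off more easily.
Neither a single period nor a single group — weigh both effects.
Al > Ba: both effects reinforce here, so Al is clearly the higher of the two.
Mg > Al: this pair runs against the simple trend — see the exception note.
P > Mg: both are in period 3; the period trend gives P the larger value.
Xe > P: the two effects oppose for this pair; the across-period effect wins (1170 vs 1012 kJ/mol).
Note the exception: Mg has a higher first ionization energy than Al, contrary to the simple trend — Al's single 3p electron is easier to remove than one from Mg's filled 3s².
Approximate values (kJ/mol): Mg 738, Al 578, P 1012, Xe 1170, Ba 503.
So from highest to lowest: Xe > P > Mg > Al > Ba.

Xe > P > Mg > Al > Ba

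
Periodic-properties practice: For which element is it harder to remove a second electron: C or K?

Consider each +1 ion: C⁺ still has 3 valence electrons; K⁺ is the bare [Ar] core.
Pulling an electron out of a noble-gas core costs far more than removing a remaining valence electron, so K sits at the high end of IE_2.
Approximate IE_2 values (kJ/mol): C 2353, K 3052.
Hence IE_2: C < K.

K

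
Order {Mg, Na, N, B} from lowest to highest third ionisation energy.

B < N < Na < Mg

After 2 electrons have been removed, what remains? Mg²⁺ is the bare [Ne] core; Na²⁺ is already 1 electron into the core; N²⁺ still has 3 valence electrons; B²⁺ still has 1 valence electron.
Breaking into a closed-shell core is much more expensive than removing a leftover valence electron — Na and Mg have the largest IE_3 here.
Valence configurations: N²⁺ [He]2s²2p¹, B²⁺ [He]2s¹.
Approximate IE_3 values (kJ/mol): Mg 7733, Na 6910, N 4578, B 3660.
Hence IE_3: B < N < Na < Mg.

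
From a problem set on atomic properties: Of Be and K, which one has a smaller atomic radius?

Be

Be is in period 2, group 2; K is in period 4, group 1.
Moving right in a period, electrons are added to the same shell under a stronger nuclear pull, so atoms get smaller; moving down, a new shell is opened and atoms get larger.
These span different periods and groups, so the two trends combine.
K > Be: relative to Be, both the across-period and down-group shifts push K's atomic radius up.
Approximate values (pm): Be 102, K 196.
So Be has the smaller atomic radius (Be < K).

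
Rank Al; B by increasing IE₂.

Al < B

Consider each +1 ion: Al⁺ still has 2 valence electrons; B⁺ still has 2 valence electrons.
All are still removing valence electrons, so compare the +1 ions as you would atoms: IE_2 generally rises across a period (higher Z_eff) and falls down a group (larger shell), subject to the usual subshell exceptions.
Valence configurations: Al⁺ [Ne]3s², B⁺ [He]2s².
Tabulated IE_2 (kJ/mol): Al 1817, B 2427.
So the second ionization energies run Al < B.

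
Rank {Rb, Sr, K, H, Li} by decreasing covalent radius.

Rb > K > Sr > Li > H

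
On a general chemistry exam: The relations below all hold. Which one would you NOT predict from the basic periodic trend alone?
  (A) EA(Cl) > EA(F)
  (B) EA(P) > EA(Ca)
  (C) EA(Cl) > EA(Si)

(A)

The general trend: electron affinity increases across a period and decreases down a group.
(A) Cl (period 3, group 17) vs F (period 2, group 17): the stated order contradicts the simple trend.
(B) P (period 3, group 15) vs Ca (period 4, group 2): the stated order agrees with the simple trend.
(C) Cl (period 3, group 17) vs Si (period 3, group 14): the stated order agrees with the simple trend.
The exception is (A): F's small 2p subshell makes the incoming electron feel strong e⁻–e⁻ repulsion, so Cl actually releases more energy on gaining an electron.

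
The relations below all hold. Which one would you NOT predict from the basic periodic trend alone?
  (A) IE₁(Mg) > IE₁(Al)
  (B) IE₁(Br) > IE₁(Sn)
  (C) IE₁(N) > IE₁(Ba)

(A)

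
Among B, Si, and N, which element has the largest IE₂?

N

The second ionization energy removes an electron from the +1 ion. For each element: B⁺ still has 2 valence electrons; Si⁺ still has 3 valence electrons; N⁺ still has 4 valence electrons.
All are still removing valence electrons, so compare the +1 ions as you would atoms: IE_2 generally rises across a period (higher Z_eff) and falls down a group (larger shell), subject to the usual subshell exceptions.
Valence configurations: B⁺ [He]2s², Si⁺ [Ne]3s²3p¹, N⁺ [He]2s²2p².
Tabulated IE_2 (kJ/mol): B 2427, Si 1577, N 2856.
Putting it together, IE_2: Si < B < N.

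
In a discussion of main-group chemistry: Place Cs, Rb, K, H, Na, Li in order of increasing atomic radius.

H < Li < Na < K < Rb < Cs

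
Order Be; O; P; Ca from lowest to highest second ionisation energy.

Ca, Be, P, O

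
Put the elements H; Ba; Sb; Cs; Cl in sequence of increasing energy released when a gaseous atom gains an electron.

Electron affinity generally becomes more exothermic across a period toward the halogens and less exothermic down a group.
These span different periods and groups, so the two trends combine.
Cs > Ba: this pair runs against the simple trend — see the exception note.
H > Cs: they share group 1; the group trend gives H the larger value.
Sb > H: period and group pull opposite ways; the across-period shift dominates (103 vs 73 kJ/mol).
Cl > Sb: relative to Sb, both the across-period and down-group shifts push Cl's electron affinity up.
Note the exception: Cs has a higher electron affinity than Ba, contrary to the simple trend — adding an electron to Ba (ns²) has to open a new, higher-energy np subshell, which is unfavourable.
Tabulated electron affinity (kJ/mol): H 73, Cl 349, Sb 103, Cs 46, Ba 14.
So from lowest to highest: Ba < Cs < H < Sb < Cl.

Ba, Cs, H, Sb, Cl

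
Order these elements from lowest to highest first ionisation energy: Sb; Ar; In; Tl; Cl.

In < Tl < Sb < Cl < Ar

Cl is in period 3, group 17; Ar is in period 3, group 18; In is in period 5, group 13; Sb is in period 5, group 15; Tl is in period 6, group 13.
Across a period the outer electron is held more tightly (higher IE₁); down a group it sits in a higher shell, more shielded, and comes off more easily.
Here both period and group differ, so the two effects have to be weighed against each other.
Tl > In: this pair runs against the simple trend — see the exception note.
Sb > Tl: both effects reinforce here, so Sb is clearly the higher of the two.
Cl > Sb: both effects reinforce here, so Cl is clearly the higher of the two.
Ar > Cl: both are in period 3; the period trend gives Ar the larger value.
Note the exception: Tl has a higher first ionization energy than In, contrary to the simple trend — relativistic 6s stabilisation and poor 4f/5d shielding distort the trend for the heavy p-block elements.
Approximate values (kJ/mol): Cl 1251, Ar 1521, In 558, Sb 831, Tl 589.
So from lowest to highest: In < Tl < Sb < Cl < Ar.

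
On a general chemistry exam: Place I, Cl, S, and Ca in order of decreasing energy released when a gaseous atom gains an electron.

Cl > I > S > Ca

Atoms with high Z_eff and room in the valence shell (especially the halogens) have the most exothermic electron affinities.
Here both period and group differ, so the two effects have to be weighed against each other.
S > Ca: both effects reinforce here, so S is clearly the higher of the two.
I > S: the two effects oppose for this pair; the across-period effect wins (295 vs 200 kJ/mol).
Cl > I: they share group 17; the group trend gives Cl the larger value.
Tabulated electron affinity (kJ/mol): S 200, Cl 349, Ca 2, I 295.
So from highest to lowest: Cl > I > S > Ca.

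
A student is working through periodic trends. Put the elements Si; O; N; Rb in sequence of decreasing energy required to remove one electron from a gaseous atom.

Across a period the outer electron is held more tightly (higher IE₁); down a group it sits in a higher shell, more shielded, and comes off more easily.
These span different periods and groups, so the two trends combine.
Si > Rb: relative to Rb, both the across-period and down-group shifts push Si's first ionization energy up.
O > Si: relative to Si, both the across-period and down-group shifts push O's first ionization energy up.
N > O: this pair runs against the simple trend — see the exception note.
Note the exception: N has a higher first ionization energy than O, contrary to the simple trend — pairing an electron in O's 2p⁴ costs repulsion energy, so O ionizes more easily than half-filled N (2p³).
Tabulated first ionization energy (kJ/mol): N 1402, O 1314, Si 786, Rb 403.
So from highest to lowest: N > O > Si > Rb.

N > O > Si > Rb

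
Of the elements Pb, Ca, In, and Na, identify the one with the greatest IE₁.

Pb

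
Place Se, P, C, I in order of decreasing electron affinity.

C is in period 2, group 14; P is in period 3, group 15; Se is in period 4, group 16; I is in period 5, group 17.
Adding an electron releases more energy for atoms nearer the top right (short of the noble gases).
These sit on a diagonal, where the across-period and down-group effects partly cancel.
C > P: the two effects oppose for this pair; the down-group effect wins (122 vs 72 kJ/mol).
Se > C: period and group pull opposite ways; the across-period shift dominates (195 vs 122 kJ/mol).
I > Se: period and group pull opposite ways; the across-period shift dominates (295 vs 195 kJ/mol).
Tabulated electron affinity (kJ/mol): C 122, P 72, Se 195, I 295.
So from highest to lowest: I > Se > C > P.

I > Se > C > P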